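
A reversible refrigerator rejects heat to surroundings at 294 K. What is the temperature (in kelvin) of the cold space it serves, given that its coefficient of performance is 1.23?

T_C ≈ 162 K

COP_R = T_C/(T_H − T_C) ⇒ T_C = T_H·COP_R/(1 + COP_R) = 294.00 × 1.23/(1 + 1.23) = 162 K.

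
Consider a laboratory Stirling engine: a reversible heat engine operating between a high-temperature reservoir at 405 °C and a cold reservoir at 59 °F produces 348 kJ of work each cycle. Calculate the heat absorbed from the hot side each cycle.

Q_H ≈ 605 kJ

T_H = 405 °C → 405 + 273.15 = 678.15 K.
T_C = 59 °F → (59 − 32) × 5/9 = 15.00 °C = 288.15 K.
The Carnot efficiency is η = 1 − T_C/T_H = 1 − 288.15/678.15 = 0.5751.
Q_H = W/η = 348/0.5751 = 605 kJ.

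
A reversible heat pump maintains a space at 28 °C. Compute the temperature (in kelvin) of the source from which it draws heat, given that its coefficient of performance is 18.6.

T_C ≈ 285 K

T_H = 28 °C → 28 + 273.15 = 301.15 K.
COP_HP = T_H/(T_H − T_C) ⇒ T_C = T_H·(COP_HP − 1)/COP_HP = 301.15 × (18.6 − 1)/18.6 = 285 K.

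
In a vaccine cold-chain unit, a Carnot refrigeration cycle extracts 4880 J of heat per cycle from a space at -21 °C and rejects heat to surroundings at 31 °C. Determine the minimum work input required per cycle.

W_in ≈ 1010 J

T_H = 31 °C → 31 + 273.15 = 304.15 K.
T_C = -21 °C → -21 + 273.15 = 252.15 K.
The reversible coefficient of performance is COP_R = T_C/(T_H − T_C) = 252.15/52.00 = 4.8490.
W = Q_C/COP_R = 4880/4.8490 = 1010 J.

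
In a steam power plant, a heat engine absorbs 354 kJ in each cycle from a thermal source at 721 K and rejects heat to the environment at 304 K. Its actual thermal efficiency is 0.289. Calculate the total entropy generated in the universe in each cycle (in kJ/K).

ΔS_univ ≈ 0.3370 kJ/K

W = η·Q_H = 0.289 × 354 = 102.3 kJ, so Q_C = Q_H − W = 251.7 kJ.
Reservoir entropy changes: ΔS_H = −Q_H/T_H = −354/721.00 = -0.4910 kJ/K and ΔS_C = +Q_C/T_C = 251.7/304.00 = 0.8279 kJ/K.
ΔS_univ = −Q_H/T_H + Q_C/T_C = 0.3370 kJ/K (> 0, since η = 0.289 < η_Carnot = 0.578).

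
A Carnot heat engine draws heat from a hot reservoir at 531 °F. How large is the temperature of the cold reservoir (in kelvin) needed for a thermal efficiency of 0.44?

T_C ≈ 308 K

T_H = 531 °F → (531 − 32) × 5/9 = 277.22 °C = 550.37 K.
From η = 1 − T_C/T_H, T_C = T_H·(1 − η) = 550.37 × (1 − 0.44) = 308 K.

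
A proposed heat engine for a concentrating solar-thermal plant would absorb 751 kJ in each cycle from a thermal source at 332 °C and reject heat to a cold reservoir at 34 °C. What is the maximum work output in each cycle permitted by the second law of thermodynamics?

T_H = 332 °C → 332 + 273.15 = 605.15 K.
T_C = 34 °C → 34 + 273.15 = 307.15 K.
No engine can exceed the Carnot limit: η_max = 1 − T_C/T_H = 1 − 307.15/605.15 = 0.4924.
W_max = η_max · Q_H = 0.4924 × 751 = 369.8 kJ.

W_max ≈ 369.8 kJ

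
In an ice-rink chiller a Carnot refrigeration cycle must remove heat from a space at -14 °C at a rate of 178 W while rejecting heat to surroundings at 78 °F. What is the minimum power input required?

Ẇ_in ≈ 27.2 W

T_H = 78 °F → (78 − 32) × 5/9 = 25.56 °C = 298.71 K.
T_C = -14 °C → -14 + 273.15 = 259.15 K.
COP_R = T_C/(T_H − T_C) = 259.15/39.56 = 6.5515.
W = Q_C/COP_R = 178/6.5515 = 27.2 W.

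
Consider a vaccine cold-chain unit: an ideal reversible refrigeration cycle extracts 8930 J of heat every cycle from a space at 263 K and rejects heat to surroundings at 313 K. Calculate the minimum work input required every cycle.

W_in ≈ 1700 J

COP_R = T_C/(T_H − T_C) = 263.00/50.00 = 5.2600.
W = Q_C/COP_R = 8930/5.2600 = 1700 J.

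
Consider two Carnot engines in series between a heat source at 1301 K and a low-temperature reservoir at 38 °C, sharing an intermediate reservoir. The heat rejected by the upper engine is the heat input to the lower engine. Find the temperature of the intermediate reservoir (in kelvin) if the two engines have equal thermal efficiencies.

T_C = 38 °C → 38 + 273.15 = 311.15 K.
Equal efficiencies require 1 − T_m/T_H = 1 − T_C/T_m, i.e. T_m/T_H = T_C/T_m, so T_m = √(T_H·T_C) = √(1301.00 × 311.15) = 636 K.

T_m ≈ 636 K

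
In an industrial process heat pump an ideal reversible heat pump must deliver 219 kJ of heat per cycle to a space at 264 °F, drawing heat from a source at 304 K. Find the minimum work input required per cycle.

T_H = 264 °F → (264 − 32) × 5/9 = 128.89 °C = 402.04 K.
COP_HP = T_H/(T_H − T_C) = 402.04/98.04 = 4.1008.
W = Q_H/COP_HP = 219/4.1008 = 53.4 kJ.

W_in ≈ 53.4 kJ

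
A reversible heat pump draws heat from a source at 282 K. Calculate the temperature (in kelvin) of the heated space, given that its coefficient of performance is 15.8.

COP_HP = T_H/(T_H − T_C) ⇒ T_H = T_C·COP_HP/(COP_HP − 1) = 282.00 × 15.8/(15.8 − 1) = 301 K.

T_H ≈ 301 K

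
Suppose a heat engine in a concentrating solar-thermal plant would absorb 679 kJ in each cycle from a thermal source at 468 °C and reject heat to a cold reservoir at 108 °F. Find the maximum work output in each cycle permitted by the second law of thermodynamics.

T_H = 468 °C → 468 + 273.15 = 741.15 K.
T_C = 108 °F → (108 − 32) × 5/9 = 42.22 °C = 315.37 K.
The second-law ceiling is the Carnot efficiency, η_max = 1 − T_C/T_H = 1 − 315.37/741.15 = 0.5745.
W_max = η_max · Q_H = 0.5745 × 679 = 390 kJ.

W_max ≈ 390 kJ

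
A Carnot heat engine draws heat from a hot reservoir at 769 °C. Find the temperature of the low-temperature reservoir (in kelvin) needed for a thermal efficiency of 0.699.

T_C ≈ 314 K

T_H = 769 °C → 769 + 273.15 = 1042.15 K.
From η = 1 − T_C/T_H, T_C = T_H·(1 − η) = 1042.15 × (1 − 0.699) = 314 K.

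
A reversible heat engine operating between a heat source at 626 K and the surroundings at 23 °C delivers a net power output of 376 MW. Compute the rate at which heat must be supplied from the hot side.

T_C = 23 °C → 23 + 273.15 = 296.15 K.
The Carnot efficiency is η = 1 − T_C/T_H = 1 − 296.15/626.00 = 0.5269.
Q_H = W/η = 376/0.5269 = 713.6 MW.

Q̇_H ≈ 713.6 MW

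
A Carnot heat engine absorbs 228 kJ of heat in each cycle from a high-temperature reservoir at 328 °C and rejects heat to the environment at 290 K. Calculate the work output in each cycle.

T_H = 328 °C → 328 + 273.15 = 601.15 K.
Carnot efficiency: η = 1 − T_C/T_H = 1 − 290.00/601.15 = 0.5176.
W = η·Q_H = 0.5176 × 228 = 118 kJ.

W ≈ 118 kJ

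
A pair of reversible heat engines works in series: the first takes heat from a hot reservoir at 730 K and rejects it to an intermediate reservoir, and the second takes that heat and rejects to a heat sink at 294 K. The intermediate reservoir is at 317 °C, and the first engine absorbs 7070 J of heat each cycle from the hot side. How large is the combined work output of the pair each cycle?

Two reversible stages in series are equivalent to a single Carnot engine between T_H and T_C, so η_total = 1 − T_C/T_H = 1 − 294.00/730.00 = 0.5973.
W_total = η_total · Q_H = 0.5973 × 7070 = 4220 J.

W_total ≈ 4220 J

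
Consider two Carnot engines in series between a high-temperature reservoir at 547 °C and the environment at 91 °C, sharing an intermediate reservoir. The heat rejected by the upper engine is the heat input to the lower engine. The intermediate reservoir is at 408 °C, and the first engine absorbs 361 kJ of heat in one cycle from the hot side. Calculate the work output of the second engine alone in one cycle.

W₂ ≈ 140 kJ

T_H = 547 °C → 547 + 273.15 = 820.15 K.
T_C = 91 °C → 91 + 273.15 = 364.15 K.
T_m = 408 °C → 408 + 273.15 = 681.15 K.
Heat entering the second stage: Q_m = Q_H·(T_m/T_H) = 361 × 681.15/820.15 = 300 kJ.
Second-stage efficiency η₂ = 1 − T_C/T_m = 1 − 364.15/681.15 = 0.4654, so W₂ = η₂·Q_m = 140 kJ.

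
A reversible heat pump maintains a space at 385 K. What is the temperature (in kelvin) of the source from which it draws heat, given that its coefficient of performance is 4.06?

T_C ≈ 290.2 K

COP_HP = T_H/(T_H − T_C) ⇒ T_C = T_H·(COP_HP − 1)/COP_HP = 385.00 × (4.06 − 1)/4.06 = 290.2 K.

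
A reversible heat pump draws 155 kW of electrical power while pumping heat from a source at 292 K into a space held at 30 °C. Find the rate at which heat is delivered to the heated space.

Q̇_H ≈ 4210 kW

T_H = 30 °C → 30 + 273.15 = 303.15 K.
For a reversible heat pump, COP_HP = T_H/(T_H − T_C) = 303.15/11.15 = 27.1883.
Q_H = COP_HP · W = 27.1883 × 155 = 4210 kW.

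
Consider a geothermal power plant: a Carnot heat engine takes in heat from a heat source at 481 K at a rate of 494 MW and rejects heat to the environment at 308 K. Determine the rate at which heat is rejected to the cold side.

Q̇_C ≈ 316 MW

For a reversible engine, η = 1 − T_C/T_H = 1 − 308.00/481.00 = 0.3597.
For a reversible cycle Q_C/Q_H = T_C/T_H, so Q_C = 494 × 308.00/481.00 = 316 MW.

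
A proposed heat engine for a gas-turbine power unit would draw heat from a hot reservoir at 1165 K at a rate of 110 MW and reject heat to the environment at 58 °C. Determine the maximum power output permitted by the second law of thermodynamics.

T_C = 58 °C → 58 + 273.15 = 331.15 K.
The second-law ceiling is the Carnot efficiency, η_max = 1 − T_C/T_H = 1 − 331.15/1165.00 = 0.7158.
W_max = η_max · Q_H = 0.7158 × 110 = 78.73 MW.

Ẇ_max ≈ 78.73 MW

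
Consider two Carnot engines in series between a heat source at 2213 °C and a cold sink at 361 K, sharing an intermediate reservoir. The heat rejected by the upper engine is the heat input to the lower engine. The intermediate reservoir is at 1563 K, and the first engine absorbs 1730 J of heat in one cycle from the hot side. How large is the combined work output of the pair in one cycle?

T_H = 2213 °C → 2213 + 273.15 = 2486.15 K.
Two reversible stages in series are equivalent to a single Carnot engine between T_H and T_C, so η_total = 1 − T_C/T_H = 1 − 361.00/2486.15 = 0.8548.
W_total = η_total · Q_H = 0.8548 × 1730 = 1480 J.

W_total ≈ 1480 J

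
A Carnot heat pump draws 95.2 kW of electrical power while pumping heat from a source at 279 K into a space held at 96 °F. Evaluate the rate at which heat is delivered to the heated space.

Q̇_H ≈ 989 kW

T_H = 96 °F → (96 − 32) × 5/9 = 35.56 °C = 308.71 K.
The Carnot heat-pump COP is COP_HP = T_H/(T_H − T_C) = 308.71/29.71 = 10.3922.
Q_H = COP_HP · W = 10.3922 × 95.2 = 989 kW.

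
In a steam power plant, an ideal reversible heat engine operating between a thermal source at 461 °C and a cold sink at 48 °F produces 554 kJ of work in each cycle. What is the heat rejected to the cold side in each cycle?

Q_C ≈ 346 kJ

T_H = 461 °C → 461 + 273.15 = 734.15 K.
T_C = 48 °F → (48 − 32) × 5/9 = 8.89 °C = 282.04 K.
The Carnot efficiency is η = 1 − T_C/T_H = 1 − 282.04/734.15 = 0.6158.
Since Q_C/Q_H = T_C/T_H and Q_H = W/η, Q_C = W·T_C/(T_H − T_C) = 554 × 282.04/452.11 = 346 kJ.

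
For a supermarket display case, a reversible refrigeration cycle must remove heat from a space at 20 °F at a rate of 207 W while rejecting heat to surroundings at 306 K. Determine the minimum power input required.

T_C = 20 °F → (20 − 32) × 5/9 = -6.67 °C = 266.48 K.
The reversible coefficient of performance is COP_R = T_C/(T_H − T_C) = 266.48/39.52 = 6.7436.
W = Q_C/COP_R = 207/6.7436 = 30.70 W.

Ẇ_in ≈ 30.70 W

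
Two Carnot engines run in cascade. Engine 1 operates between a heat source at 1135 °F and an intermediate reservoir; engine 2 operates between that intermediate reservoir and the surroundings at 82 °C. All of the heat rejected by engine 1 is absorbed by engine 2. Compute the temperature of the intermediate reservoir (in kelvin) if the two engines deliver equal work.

T_m ≈ 621 K

T_H = 1135 °F → (1135 − 32) × 5/9 = 612.78 °C = 885.93 K.
T_C = 82 °C → 82 + 273.15 = 355.15 K.
For reversible stages Q_m = Q_H·(T_m/T_H). Setting W₁ = Q_H(1 − T_m/T_H) equal to W₂ = Q_m(1 − T_C/T_m) = Q_H·(T_m − T_C)/T_H gives T_H − T_m = T_m − T_C, so T_m = (T_H + T_C)/2 = (885.93 + 355.15)/2 = 621 K.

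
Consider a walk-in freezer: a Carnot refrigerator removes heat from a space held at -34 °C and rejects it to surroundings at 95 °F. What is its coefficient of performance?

COP_R ≈ 3.47

T_H = 95 °F → (95 − 32) × 5/9 = 35.00 °C = 308.15 K.
T_C = -34 °C → -34 + 273.15 = 239.15 K.
Carnot COP: COP_R = T_C/(T_H − T_C) = 239.15/(308.15 − 239.15) = 3.47.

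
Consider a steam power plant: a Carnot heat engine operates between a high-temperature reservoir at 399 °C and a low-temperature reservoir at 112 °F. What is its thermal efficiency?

T_H = 399 °C → 399 + 273.15 = 672.15 K.
T_C = 112 °F → (112 − 32) × 5/9 = 44.44 °C = 317.59 K.
For a reversible engine, η = 1 − T_C/T_H = 1 − 317.59/672.15 = 0.527.

η ≈ 0.527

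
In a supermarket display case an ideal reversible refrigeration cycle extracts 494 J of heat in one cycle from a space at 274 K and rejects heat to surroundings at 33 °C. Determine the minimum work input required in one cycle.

W_in ≈ 57.96 J

T_H = 33 °C → 33 + 273.15 = 306.15 K.
COP_R = T_C/(T_H − T_C) = 274.00/32.15 = 8.5226.
W = Q_C/COP_R = 494/8.5226 = 57.96 J.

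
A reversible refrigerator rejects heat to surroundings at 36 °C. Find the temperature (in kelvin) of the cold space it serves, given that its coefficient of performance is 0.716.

T_H = 36 °C → 36 + 273.15 = 309.15 K.
COP_R = T_C/(T_H − T_C) ⇒ T_C = T_H·COP_R/(1 + COP_R) = 309.15 × 0.716/(1 + 0.716) = 129 K.

T_C ≈ 129 K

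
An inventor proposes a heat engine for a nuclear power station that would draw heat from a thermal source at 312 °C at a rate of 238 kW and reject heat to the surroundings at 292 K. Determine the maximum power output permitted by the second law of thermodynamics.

T_H = 312 °C → 312 + 273.15 = 585.15 K.
No engine can exceed the Carnot limit: η_max = 1 − T_C/T_H = 1 − 292.00/585.15 = 0.5010.
W_max = η_max · Q_H = 0.5010 × 238 = 119 kW.

Ẇ_max ≈ 119 kW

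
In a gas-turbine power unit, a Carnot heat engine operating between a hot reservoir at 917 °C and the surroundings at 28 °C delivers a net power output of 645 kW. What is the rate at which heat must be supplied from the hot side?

T_H = 917 °C → 917 + 273.15 = 1190.15 K.
T_C = 28 °C → 28 + 273.15 = 301.15 K.
Since the cycle is reversible, η = 1 − T_C/T_H = 1 − 301.15/1190.15 = 0.7470.
Q_H = W/η = 645/0.7470 = 863 kW.

Q̇_H ≈ 863 kW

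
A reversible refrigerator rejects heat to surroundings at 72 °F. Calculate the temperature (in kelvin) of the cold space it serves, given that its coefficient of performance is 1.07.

T_H = 72 °F → (72 − 32) × 5/9 = 22.22 °C = 295.37 K.
COP_R = T_C/(T_H − T_C) ⇒ T_C = T_H·COP_R/(1 + COP_R) = 295.37 × 1.07/(1 + 1.07) = 153 K.

T_C ≈ 153 K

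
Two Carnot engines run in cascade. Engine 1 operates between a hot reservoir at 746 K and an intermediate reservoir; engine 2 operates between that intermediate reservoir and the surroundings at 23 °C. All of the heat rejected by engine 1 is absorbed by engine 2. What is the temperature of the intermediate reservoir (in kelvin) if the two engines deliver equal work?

T_m ≈ 521 K

T_C = 23 °C → 23 + 273.15 = 296.15 K.
For reversible stages Q_m = Q_H·(T_m/T_H). Setting W₁ = Q_H(1 − T_m/T_H) equal to W₂ = Q_m(1 − T_C/T_m) = Q_H·(T_m − T_C)/T_H gives T_H − T_m = T_m − T_C, so T_m = (T_H + T_C)/2 = (746.00 + 296.15)/2 = 521 K.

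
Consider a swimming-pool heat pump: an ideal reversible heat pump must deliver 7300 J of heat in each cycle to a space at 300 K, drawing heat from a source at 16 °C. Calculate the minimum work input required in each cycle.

W_in ≈ 264 J

T_C = 16 °C → 16 + 273.15 = 289.15 K.
For a reversible heat pump, COP_HP = T_H/(T_H − T_C) = 300.00/10.85 = 27.6498.
W = Q_H/COP_HP = 7300/27.6498 = 264 J.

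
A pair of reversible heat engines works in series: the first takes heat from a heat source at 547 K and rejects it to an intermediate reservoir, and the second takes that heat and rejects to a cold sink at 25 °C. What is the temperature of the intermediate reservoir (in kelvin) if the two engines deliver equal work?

T_C = 25 °C → 25 + 273.15 = 298.15 K.
For reversible stages Q_m = Q_H·(T_m/T_H). Setting W₁ = Q_H(1 − T_m/T_H) equal to W₂ = Q_m(1 − T_C/T_m) = Q_H·(T_m − T_C)/T_H gives T_H − T_m = T_m − T_C, so T_m = (T_H + T_C)/2 = (547.00 + 298.15)/2 = 423 K.

T_m ≈ 423 K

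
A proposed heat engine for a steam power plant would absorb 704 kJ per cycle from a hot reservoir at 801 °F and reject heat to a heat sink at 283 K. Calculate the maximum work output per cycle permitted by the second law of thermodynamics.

T_H = 801 °F → (801 − 32) × 5/9 = 427.22 °C = 700.37 K.
The upper bound on efficiency is η_max = 1 − T_C/T_H = 1 − 283.00/700.37 = 0.5959.
W_max = η_max · Q_H = 0.5959 × 704 = 420 kJ.

W_max ≈ 420 kJ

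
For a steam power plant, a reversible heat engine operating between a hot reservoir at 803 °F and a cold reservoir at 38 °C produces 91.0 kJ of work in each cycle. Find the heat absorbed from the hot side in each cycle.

T_H = 803 °F → (803 − 32) × 5/9 = 428.33 °C = 701.48 K.
T_C = 38 °C → 38 + 273.15 = 311.15 K.
The Carnot efficiency is η = 1 − T_C/T_H = 1 − 311.15/701.48 = 0.5564.
Q_H = W/η = 91.0/0.5564 = 164 kJ.

Q_H ≈ 164 kJ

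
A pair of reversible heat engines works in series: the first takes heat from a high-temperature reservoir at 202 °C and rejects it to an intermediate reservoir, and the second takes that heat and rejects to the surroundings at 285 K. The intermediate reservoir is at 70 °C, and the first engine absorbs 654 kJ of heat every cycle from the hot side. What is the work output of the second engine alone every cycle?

T_H = 202 °C → 202 + 273.15 = 475.15 K.
T_m = 70 °C → 70 + 273.15 = 343.15 K.
Heat entering the second stage: Q_m = Q_H·(T_m/T_H) = 654 × 343.15/475.15 = 472 kJ.
Second-stage efficiency η₂ = 1 − T_C/T_m = 1 − 285.00/343.15 = 0.1695, so W₂ = η₂·Q_m = 80.0 kJ.

W₂ ≈ 80.0 kJ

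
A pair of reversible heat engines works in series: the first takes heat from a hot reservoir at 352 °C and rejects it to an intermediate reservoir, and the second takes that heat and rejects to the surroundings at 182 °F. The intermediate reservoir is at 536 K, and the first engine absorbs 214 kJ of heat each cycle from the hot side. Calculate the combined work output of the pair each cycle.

T_H = 352 °C → 352 + 273.15 = 625.15 K.
T_C = 182 °F → (182 − 32) × 5/9 = 83.33 °C = 356.48 K.
Two reversible stages in series are equivalent to a single Carnot engine between T_H and T_C, so η_total = 1 − T_C/T_H = 1 − 356.48/625.15 = 0.4298.
W_total = η_total · Q_H = 0.4298 × 214 = 92.0 kJ.

W_total ≈ 92.0 kJ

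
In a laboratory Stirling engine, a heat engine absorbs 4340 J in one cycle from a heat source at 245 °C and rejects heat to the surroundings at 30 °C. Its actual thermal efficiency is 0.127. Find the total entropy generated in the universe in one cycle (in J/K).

ΔS_univ ≈ 4.12 J/K

T_H = 245 °C → 245 + 273.15 = 518.15 K.
T_C = 30 °C → 30 + 273.15 = 303.15 K.
W = η·Q_H = 0.127 × 4340 = 551.2 J, so Q_C = Q_H − W = 3789 J.
The hot reservoir loses entropy Q_H/T_H = 4340/518.15 = 8.376 J/K; the cold reservoir gains Q_C/T_C = 3789/303.15 = 12.50 J/K.
ΔS_univ = −Q_H/T_H + Q_C/T_C = 4.12 J/K (> 0, since η = 0.127 < η_Carnot = 0.415).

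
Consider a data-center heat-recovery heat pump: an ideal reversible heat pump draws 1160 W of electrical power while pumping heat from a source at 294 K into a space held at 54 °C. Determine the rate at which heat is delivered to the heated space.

T_H = 54 °C → 54 + 273.15 = 327.15 K.
COP_HP = T_H/(T_H − T_C) = 327.15/33.15 = 9.8688.
Q_H = COP_HP · W = 9.8688 × 1160 = 11400 W.

Q̇_H ≈ 11400 W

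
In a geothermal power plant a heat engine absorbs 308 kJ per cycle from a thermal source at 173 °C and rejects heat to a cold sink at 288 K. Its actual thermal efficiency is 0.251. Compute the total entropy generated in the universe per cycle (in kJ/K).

ΔS_univ ≈ 0.111 kJ/K

T_H = 173 °C → 173 + 273.15 = 446.15 K.
W = η·Q_H = 0.251 × 308 = 77.31 kJ, so Q_C = Q_H − W = 230.7 kJ.
Entropy balance on the reservoirs: −Q_H/T_H = -0.6904 kJ/K, +Q_C/T_C = 0.8010 kJ/K.
ΔS_univ = −Q_H/T_H + Q_C/T_C = 0.111 kJ/K (> 0, since η = 0.251 < η_Carnot = 0.354).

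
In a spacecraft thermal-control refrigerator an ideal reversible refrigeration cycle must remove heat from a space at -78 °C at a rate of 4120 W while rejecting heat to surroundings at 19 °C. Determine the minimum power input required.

Ẇ_in ≈ 2050 W

T_H = 19 °C → 19 + 273.15 = 292.15 K.
T_C = -78 °C → -78 + 273.15 = 195.15 K.
The reversible coefficient of performance is COP_R = T_C/(T_H − T_C) = 195.15/97.00 = 2.0119.
W = Q_C/COP_R = 4120/2.0119 = 2050 W.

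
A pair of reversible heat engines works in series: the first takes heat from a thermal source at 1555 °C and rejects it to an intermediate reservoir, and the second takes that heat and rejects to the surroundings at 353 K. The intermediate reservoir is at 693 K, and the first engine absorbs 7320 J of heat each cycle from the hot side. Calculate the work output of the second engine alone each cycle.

W₂ ≈ 1360 J

T_H = 1555 °C → 1555 + 273.15 = 1828.15 K.
Heat entering the second stage: Q_m = Q_H·(T_m/T_H) = 7320 × 693.00/1828.15 = 2770 J.
Second-stage efficiency η₂ = 1 − T_C/T_m = 1 − 353.00/693.00 = 0.4906, so W₂ = η₂·Q_m = 1360 J.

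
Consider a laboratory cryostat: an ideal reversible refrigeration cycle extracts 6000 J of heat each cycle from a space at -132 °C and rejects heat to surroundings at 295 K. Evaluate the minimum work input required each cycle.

W_in ≈ 6540 J

T_C = -132 °C → -132 + 273.15 = 141.15 K.
COP_R = T_C/(T_H − T_C) = 141.15/153.85 = 0.9175.
W = Q_C/COP_R = 6000/0.9175 = 6540 J.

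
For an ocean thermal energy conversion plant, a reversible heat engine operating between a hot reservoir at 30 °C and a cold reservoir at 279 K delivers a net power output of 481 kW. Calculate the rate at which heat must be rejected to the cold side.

T_H = 30 °C → 30 + 273.15 = 303.15 K.
For a reversible engine, η = 1 − T_C/T_H = 1 − 279.00/303.15 = 0.0797.
Since Q_C/Q_H = T_C/T_H and Q_H = W/η, Q_C = W·T_C/(T_H − T_C) = 481 × 279.00/24.15 = 5560 kW.

Q̇_C ≈ 5560 kW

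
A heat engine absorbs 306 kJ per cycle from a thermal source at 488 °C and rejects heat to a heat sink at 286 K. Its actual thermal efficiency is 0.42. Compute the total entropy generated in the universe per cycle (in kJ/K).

T_H = 488 °C → 488 + 273.15 = 761.15 K.
W = η·Q_H = 0.42 × 306 = 128.5 kJ, so Q_C = Q_H − W = 177.5 kJ.
Entropy balance on the reservoirs: −Q_H/T_H = -0.4020 kJ/K, +Q_C/T_C = 0.6206 kJ/K.
ΔS_univ = −Q_H/T_H + Q_C/T_C = 0.219 kJ/K (> 0, since η = 0.42 < η_Carnot = 0.624).

ΔS_univ ≈ 0.219 kJ/K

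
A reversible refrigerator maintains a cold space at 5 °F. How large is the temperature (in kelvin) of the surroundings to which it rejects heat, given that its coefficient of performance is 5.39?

T_H ≈ 306 K

T_C = 5 °F → (5 − 32) × 5/9 = -15.00 °C = 258.15 K.
COP_R = T_C/(T_H − T_C) ⇒ T_H = T_C·(1 + 1/COP_R) = 258.15 × (1 + 1/5.39) = 306 K.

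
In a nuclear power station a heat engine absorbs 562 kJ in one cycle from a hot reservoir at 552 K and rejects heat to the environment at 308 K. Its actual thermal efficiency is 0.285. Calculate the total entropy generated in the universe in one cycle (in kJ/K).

ΔS_univ ≈ 0.287 kJ/K

W = η·Q_H = 0.285 × 562 = 160.2 kJ, so Q_C = Q_H − W = 401.8 kJ.
Reservoir entropy changes: ΔS_H = −Q_H/T_H = −562/552.00 = -1.018 kJ/K and ΔS_C = +Q_C/T_C = 401.8/308.00 = 1.305 kJ/K.
ΔS_univ = −Q_H/T_H + Q_C/T_C = 0.287 kJ/K (> 0, since η = 0.285 < η_Carnot = 0.442).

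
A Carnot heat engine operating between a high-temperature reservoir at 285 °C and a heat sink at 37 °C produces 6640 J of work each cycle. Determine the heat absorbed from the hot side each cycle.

T_H = 285 °C → 285 + 273.15 = 558.15 K.
T_C = 37 °C → 37 + 273.15 = 310.15 K.
η_rev = 1 − T_C/T_H = 1 − 310.15/558.15 = 0.4443.
Q_H = W/η = 6640/0.4443 = 14940 J.

Q_H ≈ 14940 J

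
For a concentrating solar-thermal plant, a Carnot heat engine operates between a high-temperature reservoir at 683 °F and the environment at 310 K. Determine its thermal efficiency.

T_H = 683 °F → (683 − 32) × 5/9 = 361.67 °C = 634.82 K.
The Carnot efficiency is η = 1 − T_C/T_H = 1 − 310.00/634.82 = 0.512.

η ≈ 0.512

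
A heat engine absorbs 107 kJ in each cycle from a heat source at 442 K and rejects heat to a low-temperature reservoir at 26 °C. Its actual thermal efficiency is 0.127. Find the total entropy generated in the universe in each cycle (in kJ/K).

T_C = 26 °C → 26 + 273.15 = 299.15 K.
W = η·Q_H = 0.127 × 107 = 13.59 kJ, so Q_C = Q_H − W = 93.41 kJ.
Reservoir entropy changes: ΔS_H = −Q_H/T_H = −107/442.00 = -0.2421 kJ/K and ΔS_C = +Q_C/T_C = 93.41/299.15 = 0.3123 kJ/K.
ΔS_univ = −Q_H/T_H + Q_C/T_C = 0.0702 kJ/K (> 0, since η = 0.127 < η_Carnot = 0.323).

ΔS_univ ≈ 0.0702 kJ/K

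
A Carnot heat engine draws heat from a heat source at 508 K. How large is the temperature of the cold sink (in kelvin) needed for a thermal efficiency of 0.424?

T_C ≈ 293 K

From η = 1 − T_C/T_H, T_C = T_H·(1 − η) = 508.00 × (1 − 0.424) = 293 K.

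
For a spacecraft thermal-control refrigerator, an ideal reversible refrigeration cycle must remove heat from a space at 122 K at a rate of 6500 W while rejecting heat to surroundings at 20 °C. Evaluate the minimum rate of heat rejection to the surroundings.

T_H = 20 °C → 20 + 273.15 = 293.15 K.
For a reversible cycle Q_H/Q_C = T_H/T_C, so Q_H = Q_C·T_H/T_C = 6500 × 293.15/122.00 = 15620 W.

Q̇_H ≈ 15620 W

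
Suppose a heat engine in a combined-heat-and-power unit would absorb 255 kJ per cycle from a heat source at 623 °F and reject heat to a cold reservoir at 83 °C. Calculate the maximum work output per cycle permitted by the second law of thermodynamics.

W_max ≈ 104.0 kJ

T_H = 623 °F → (623 − 32) × 5/9 = 328.33 °C = 601.48 K.
T_C = 83 °C → 83 + 273.15 = 356.15 K.
The second-law ceiling is the Carnot efficiency, η_max = 1 − T_C/T_H = 1 − 356.15/601.48 = 0.4079.
W_max = η_max · Q_H = 0.4079 × 255 = 104.0 kJ.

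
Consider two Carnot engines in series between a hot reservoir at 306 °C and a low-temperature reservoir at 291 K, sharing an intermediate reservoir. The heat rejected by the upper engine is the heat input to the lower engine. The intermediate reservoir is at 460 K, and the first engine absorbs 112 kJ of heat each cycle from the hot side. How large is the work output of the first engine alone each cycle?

T_H = 306 °C → 306 + 273.15 = 579.15 K.
First-stage efficiency η₁ = 1 − T_m/T_H = 1 − 460.00/579.15 = 0.2057.
W₁ = η₁·Q_H = 0.2057 × 112 = 23.0 kJ.

W₁ ≈ 23.0 kJ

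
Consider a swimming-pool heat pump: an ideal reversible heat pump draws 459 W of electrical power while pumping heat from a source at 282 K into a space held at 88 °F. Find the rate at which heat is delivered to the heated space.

T_H = 88 °F → (88 − 32) × 5/9 = 31.11 °C = 304.26 K.
For a reversible heat pump, COP_HP = T_H/(T_H − T_C) = 304.26/22.26 = 13.6678.
Q_H = COP_HP · W = 13.6678 × 459 = 6270 W.

Q̇_H ≈ 6270 W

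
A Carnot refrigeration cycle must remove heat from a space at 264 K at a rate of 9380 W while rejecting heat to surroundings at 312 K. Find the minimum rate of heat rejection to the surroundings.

For a reversible cycle Q_H/Q_C = T_H/T_C, so Q_H = Q_C·T_H/T_C = 9380 × 312.00/264.00 = 11100 W.

Q̇_H ≈ 11100 W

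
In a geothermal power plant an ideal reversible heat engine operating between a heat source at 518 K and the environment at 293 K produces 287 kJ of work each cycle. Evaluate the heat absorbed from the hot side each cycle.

Q_H ≈ 661 kJ

Since the cycle is reversible, η = 1 − T_C/T_H = 1 − 293.00/518.00 = 0.4344.
Q_H = W/η = 287/0.4344 = 661 kJ.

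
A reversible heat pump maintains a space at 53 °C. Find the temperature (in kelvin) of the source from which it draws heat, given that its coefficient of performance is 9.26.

T_C ≈ 290.9 K

T_H = 53 °C → 53 + 273.15 = 326.15 K.
COP_HP = T_H/(T_H − T_C) ⇒ T_C = T_H·(COP_HP − 1)/COP_HP = 326.15 × (9.26 − 1)/9.26 = 290.9 K.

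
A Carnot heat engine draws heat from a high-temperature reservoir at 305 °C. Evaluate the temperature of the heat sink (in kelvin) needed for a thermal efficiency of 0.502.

T_C ≈ 288 K

T_H = 305 °C → 305 + 273.15 = 578.15 K.
From η = 1 − T_C/T_H, T_C = T_H·(1 − η) = 578.15 × (1 − 0.502) = 288 K.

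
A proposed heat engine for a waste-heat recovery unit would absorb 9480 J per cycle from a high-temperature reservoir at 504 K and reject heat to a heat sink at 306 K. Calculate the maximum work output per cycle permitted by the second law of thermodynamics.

W_max ≈ 3720 J

The upper bound on efficiency is η_max = 1 − T_C/T_H = 1 − 306.00/504.00 = 0.3929.
W_max = η_max · Q_H = 0.3929 × 9480 = 3720 J.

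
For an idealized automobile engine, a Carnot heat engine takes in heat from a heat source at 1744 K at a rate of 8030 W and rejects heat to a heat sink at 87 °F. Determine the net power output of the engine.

T_C = 87 °F → (87 − 32) × 5/9 = 30.56 °C = 303.71 K.
η_rev = 1 − T_C/T_H = 1 − 303.71/1744.00 = 0.8259.
W = η·Q_H = 0.8259 × 8030 = 6630 W.

Ẇ ≈ 6630 W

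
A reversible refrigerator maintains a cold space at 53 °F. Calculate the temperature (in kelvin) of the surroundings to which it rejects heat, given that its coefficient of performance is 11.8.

T_C = 53 °F → (53 − 32) × 5/9 = 11.67 °C = 284.82 K.
COP_R = T_C/(T_H − T_C) ⇒ T_H = T_C·(1 + 1/COP_R) = 284.82 × (1 + 1/11.8) = 309 K.

T_H ≈ 309 K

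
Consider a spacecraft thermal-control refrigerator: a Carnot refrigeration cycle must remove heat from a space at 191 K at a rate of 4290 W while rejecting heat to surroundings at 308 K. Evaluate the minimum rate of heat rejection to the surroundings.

For a reversible cycle Q_H/Q_C = T_H/T_C, so Q_H = Q_C·T_H/T_C = 4290 × 308.00/191.00 = 6918 W.

Q̇_H ≈ 6918 W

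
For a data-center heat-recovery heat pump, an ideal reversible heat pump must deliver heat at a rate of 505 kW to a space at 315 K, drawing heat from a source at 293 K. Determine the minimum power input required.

The Carnot heat-pump COP is COP_HP = T_H/(T_H − T_C) = 315.00/22.00 = 14.3182.
W = Q_H/COP_HP = 505/14.3182 = 35.3 kW.

Ẇ_in ≈ 35.3 kW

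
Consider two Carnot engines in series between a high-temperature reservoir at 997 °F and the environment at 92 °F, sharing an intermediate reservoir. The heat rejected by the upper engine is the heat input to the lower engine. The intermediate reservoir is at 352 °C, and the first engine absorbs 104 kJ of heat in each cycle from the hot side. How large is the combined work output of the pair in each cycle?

T_H = 997 °F → (997 − 32) × 5/9 = 536.11 °C = 809.26 K.
T_C = 92 °F → (92 − 32) × 5/9 = 33.33 °C = 306.48 K.
Two reversible stages in series are equivalent to a single Carnot engine between T_H and T_C, so η_total = 1 − T_C/T_H = 1 − 306.48/809.26 = 0.6213.
W_total = η_total · Q_H = 0.6213 × 104 = 64.6 kJ.

W_total ≈ 64.6 kJ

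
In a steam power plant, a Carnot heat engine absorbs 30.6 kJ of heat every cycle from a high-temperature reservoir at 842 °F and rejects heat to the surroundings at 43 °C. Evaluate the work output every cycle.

W ≈ 17.22 kJ

T_H = 842 °F → (842 − 32) × 5/9 = 450.00 °C = 723.15 K.
T_C = 43 °C → 43 + 273.15 = 316.15 K.
Since the cycle is reversible, η = 1 − T_C/T_H = 1 − 316.15/723.15 = 0.5628.
W = η·Q_H = 0.5628 × 30.6 = 17.22 kJ.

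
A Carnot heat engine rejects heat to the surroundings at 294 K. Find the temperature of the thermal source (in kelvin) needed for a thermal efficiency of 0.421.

From η = 1 − T_C/T_H, solving for T_H gives T_H = T_C/(1 − η) = 294.00/(1 − 0.421) = 507.8 K.

T_H ≈ 507.8 K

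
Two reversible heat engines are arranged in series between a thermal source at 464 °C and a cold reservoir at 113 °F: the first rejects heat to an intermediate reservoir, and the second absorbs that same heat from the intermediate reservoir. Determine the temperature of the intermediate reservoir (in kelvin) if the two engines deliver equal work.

T_H = 464 °C → 464 + 273.15 = 737.15 K.
T_C = 113 °F → (113 − 32) × 5/9 = 45.00 °C = 318.15 K.
For reversible stages Q_m = Q_H·(T_m/T_H). Setting W₁ = Q_H(1 − T_m/T_H) equal to W₂ = Q_m(1 − T_C/T_m) = Q_H·(T_m − T_C)/T_H gives T_H − T_m = T_m − T_C, so T_m = (T_H + T_C)/2 = (737.15 + 318.15)/2 = 528 K.

T_m ≈ 528 K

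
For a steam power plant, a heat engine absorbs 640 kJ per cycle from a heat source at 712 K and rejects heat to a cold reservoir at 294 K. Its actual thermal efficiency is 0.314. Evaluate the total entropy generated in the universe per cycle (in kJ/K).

ΔS_univ ≈ 0.5945 kJ/K

W = η·Q_H = 0.314 × 640 = 201.0 kJ, so Q_C = Q_H − W = 439.0 kJ.
Reservoir entropy changes: ΔS_H = −Q_H/T_H = −640/712.00 = -0.8989 kJ/K and ΔS_C = +Q_C/T_C = 439.0/294.00 = 1.493 kJ/K.
ΔS_univ = −Q_H/T_H + Q_C/T_C = 0.5945 kJ/K (> 0, since η = 0.314 < η_Carnot = 0.587).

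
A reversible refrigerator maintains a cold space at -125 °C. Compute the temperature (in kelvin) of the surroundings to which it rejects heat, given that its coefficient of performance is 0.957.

T_C = -125 °C → -125 + 273.15 = 148.15 K.
COP_R = T_C/(T_H − T_C) ⇒ T_H = T_C·(1 + 1/COP_R) = 148.15 × (1 + 1/0.957) = 303.0 K.

T_H ≈ 303.0 K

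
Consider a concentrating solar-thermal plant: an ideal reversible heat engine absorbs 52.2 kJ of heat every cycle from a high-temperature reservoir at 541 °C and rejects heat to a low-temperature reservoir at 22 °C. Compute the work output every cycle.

T_H = 541 °C → 541 + 273.15 = 814.15 K.
T_C = 22 °C → 22 + 273.15 = 295.15 K.
Since the cycle is reversible, η = 1 − T_C/T_H = 1 − 295.15/814.15 = 0.6375.
W = η·Q_H = 0.6375 × 52.2 = 33.28 kJ.

W ≈ 33.28 kJ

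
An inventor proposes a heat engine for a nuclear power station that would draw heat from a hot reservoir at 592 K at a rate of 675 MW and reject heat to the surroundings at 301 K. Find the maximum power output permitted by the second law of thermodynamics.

Ẇ_max ≈ 331.8 MW

By the Carnot theorem, η_max = 1 − T_C/T_H = 1 − 301.00/592.00 = 0.4916.
W_max = η_max · Q_H = 0.4916 × 675 = 331.8 MW.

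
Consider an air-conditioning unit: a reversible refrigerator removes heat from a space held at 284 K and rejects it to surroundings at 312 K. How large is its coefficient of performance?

COP_R ≈ 10.14

Carnot COP: COP_R = T_C/(T_H − T_C) = 284.00/(312.00 − 284.00) = 10.14.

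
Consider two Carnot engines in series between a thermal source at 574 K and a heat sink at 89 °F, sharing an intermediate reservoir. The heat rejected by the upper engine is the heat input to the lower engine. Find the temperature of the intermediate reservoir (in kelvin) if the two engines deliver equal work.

T_C = 89 °F → (89 − 32) × 5/9 = 31.67 °C = 304.82 K.
For reversible stages Q_m = Q_H·(T_m/T_H). Setting W₁ = Q_H(1 − T_m/T_H) equal to W₂ = Q_m(1 − T_C/T_m) = Q_H·(T_m − T_C)/T_H gives T_H − T_m = T_m − T_C, so T_m = (T_H + T_C)/2 = (574.00 + 304.82)/2 = 439 K.

T_m ≈ 439 K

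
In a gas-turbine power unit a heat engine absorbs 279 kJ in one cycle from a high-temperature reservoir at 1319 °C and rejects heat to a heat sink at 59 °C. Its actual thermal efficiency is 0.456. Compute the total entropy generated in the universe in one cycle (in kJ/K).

T_H = 1319 °C → 1319 + 273.15 = 1592.15 K.
T_C = 59 °C → 59 + 273.15 = 332.15 K.
W = η·Q_H = 0.456 × 279 = 127.2 kJ, so Q_C = Q_H − W = 151.8 kJ.
Entropy balance on the reservoirs: −Q_H/T_H = -0.1752 kJ/K, +Q_C/T_C = 0.4570 kJ/K.
ΔS_univ = −Q_H/T_H + Q_C/T_C = 0.2817 kJ/K (> 0, since η = 0.456 < η_Carnot = 0.791).

ΔS_univ ≈ 0.2817 kJ/K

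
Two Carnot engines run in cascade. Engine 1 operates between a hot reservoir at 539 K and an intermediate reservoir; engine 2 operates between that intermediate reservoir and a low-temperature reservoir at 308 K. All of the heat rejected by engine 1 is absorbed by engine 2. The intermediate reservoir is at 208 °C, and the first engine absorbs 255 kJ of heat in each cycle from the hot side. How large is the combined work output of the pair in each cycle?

W_total ≈ 109 kJ

Two reversible stages in series are equivalent to a single Carnot engine between T_H and T_C, so η_total = 1 − T_C/T_H = 1 − 308.00/539.00 = 0.4286.
W_total = η_total · Q_H = 0.4286 × 255 = 109 kJ.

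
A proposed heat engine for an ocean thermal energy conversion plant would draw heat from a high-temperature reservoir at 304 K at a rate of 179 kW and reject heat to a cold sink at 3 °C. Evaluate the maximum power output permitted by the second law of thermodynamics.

T_C = 3 °C → 3 + 273.15 = 276.15 K.
The second-law ceiling is the Carnot efficiency, η_max = 1 − T_C/T_H = 1 − 276.15/304.00 = 0.0916.
W_max = η_max · Q_H = 0.0916 × 179 = 16.4 kW.

Ẇ_max ≈ 16.4 kW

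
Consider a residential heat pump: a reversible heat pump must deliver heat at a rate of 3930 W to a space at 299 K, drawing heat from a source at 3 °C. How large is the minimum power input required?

Ẇ_in ≈ 300.3 W

T_C = 3 °C → 3 + 273.15 = 276.15 K.
COP_HP = T_H/(T_H − T_C) = 299.00/22.85 = 13.0853.
W = Q_H/COP_HP = 3930/13.0853 = 300.3 W.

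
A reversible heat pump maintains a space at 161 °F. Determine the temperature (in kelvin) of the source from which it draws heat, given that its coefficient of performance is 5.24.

T_C ≈ 279 K

T_H = 161 °F → (161 − 32) × 5/9 = 71.67 °C = 344.82 K.
COP_HP = T_H/(T_H − T_C) ⇒ T_C = T_H·(COP_HP − 1)/COP_HP = 344.82 × (5.24 − 1)/5.24 = 279 K.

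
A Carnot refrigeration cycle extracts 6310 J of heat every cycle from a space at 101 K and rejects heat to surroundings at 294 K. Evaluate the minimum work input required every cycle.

W_in ≈ 12100 J

The reversible coefficient of performance is COP_R = T_C/(T_H − T_C) = 101.00/193.00 = 0.5233.
W = Q_C/COP_R = 6310/0.5233 = 12100 J.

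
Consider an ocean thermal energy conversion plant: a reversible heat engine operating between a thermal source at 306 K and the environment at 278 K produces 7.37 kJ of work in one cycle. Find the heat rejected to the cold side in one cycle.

For a reversible engine, η = 1 − T_C/T_H = 1 − 278.00/306.00 = 0.0915.
Since Q_C/Q_H = T_C/T_H and Q_H = W/η, Q_C = W·T_C/(T_H − T_C) = 7.37 × 278.00/28.00 = 73.17 kJ.

Q_C ≈ 73.17 kJ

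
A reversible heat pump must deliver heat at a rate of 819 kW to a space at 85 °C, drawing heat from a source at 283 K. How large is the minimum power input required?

T_H = 85 °C → 85 + 273.15 = 358.15 K.
The Carnot heat-pump COP is COP_HP = T_H/(T_H − T_C) = 358.15/75.15 = 4.7658.
W = Q_H/COP_HP = 819/4.7658 = 171.8 kW.

Ẇ_in ≈ 171.8 kW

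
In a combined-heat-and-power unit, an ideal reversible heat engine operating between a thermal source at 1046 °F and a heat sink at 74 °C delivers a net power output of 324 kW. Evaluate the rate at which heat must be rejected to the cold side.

Q̇_C ≈ 230 kW

T_H = 1046 °F → (1046 − 32) × 5/9 = 563.33 °C = 836.48 K.
T_C = 74 °C → 74 + 273.15 = 347.15 K.
Carnot efficiency: η = 1 − T_C/T_H = 1 − 347.15/836.48 = 0.5850.
Since Q_C/Q_H = T_C/T_H and Q_H = W/η, Q_C = W·T_C/(T_H − T_C) = 324 × 347.15/489.33 = 230 kW.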